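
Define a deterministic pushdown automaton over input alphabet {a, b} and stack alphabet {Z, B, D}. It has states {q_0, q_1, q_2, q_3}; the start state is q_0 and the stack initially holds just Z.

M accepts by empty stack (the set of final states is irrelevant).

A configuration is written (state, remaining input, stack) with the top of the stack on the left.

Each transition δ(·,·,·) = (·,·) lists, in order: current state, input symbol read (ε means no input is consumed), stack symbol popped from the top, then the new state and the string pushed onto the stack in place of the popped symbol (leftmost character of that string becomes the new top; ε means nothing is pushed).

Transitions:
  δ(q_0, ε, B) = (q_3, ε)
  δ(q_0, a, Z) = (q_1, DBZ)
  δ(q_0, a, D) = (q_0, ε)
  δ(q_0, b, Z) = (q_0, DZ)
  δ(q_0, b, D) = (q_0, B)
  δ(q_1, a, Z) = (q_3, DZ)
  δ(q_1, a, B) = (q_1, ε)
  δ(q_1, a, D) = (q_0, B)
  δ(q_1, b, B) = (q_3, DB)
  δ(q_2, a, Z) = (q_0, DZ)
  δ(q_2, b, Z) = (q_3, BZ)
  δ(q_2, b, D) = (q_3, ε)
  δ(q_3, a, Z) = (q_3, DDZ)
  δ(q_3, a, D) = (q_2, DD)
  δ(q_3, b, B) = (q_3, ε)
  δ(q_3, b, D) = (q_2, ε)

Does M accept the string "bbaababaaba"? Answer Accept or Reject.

(q_0, bbaababaaba, Z)
  read b, top Z: go to q_0, push DZ → (q_0, baababaaba, DZ)
  read b, top D: go to q_0, push B → (q_0, aababaaba, BZ)
  ε-move, top B: go to q_3, push ε → (q_3, aababaaba, Z)
  read a, top Z: go to q_3, push DDZ → (q_3, ababaaba, DDZ)
  read a, top D: go to q_2, push DD → (q_2, babaaba, DDDZ)
  read b, top D: go to q_3, push ε → (q_3, abaaba, DDZ)
  read a, top D: go to q_2, push DD → (q_2, baaba, DDDZ)
  read b, top D: go to q_3, push ε → (q_3, aaba, DDZ)
  read a, top D: go to q_2, push DD → (q_2, aba, DDDZ)
No transition applies at (q_2, aba, DDDZ); input not fully consumed.

Reject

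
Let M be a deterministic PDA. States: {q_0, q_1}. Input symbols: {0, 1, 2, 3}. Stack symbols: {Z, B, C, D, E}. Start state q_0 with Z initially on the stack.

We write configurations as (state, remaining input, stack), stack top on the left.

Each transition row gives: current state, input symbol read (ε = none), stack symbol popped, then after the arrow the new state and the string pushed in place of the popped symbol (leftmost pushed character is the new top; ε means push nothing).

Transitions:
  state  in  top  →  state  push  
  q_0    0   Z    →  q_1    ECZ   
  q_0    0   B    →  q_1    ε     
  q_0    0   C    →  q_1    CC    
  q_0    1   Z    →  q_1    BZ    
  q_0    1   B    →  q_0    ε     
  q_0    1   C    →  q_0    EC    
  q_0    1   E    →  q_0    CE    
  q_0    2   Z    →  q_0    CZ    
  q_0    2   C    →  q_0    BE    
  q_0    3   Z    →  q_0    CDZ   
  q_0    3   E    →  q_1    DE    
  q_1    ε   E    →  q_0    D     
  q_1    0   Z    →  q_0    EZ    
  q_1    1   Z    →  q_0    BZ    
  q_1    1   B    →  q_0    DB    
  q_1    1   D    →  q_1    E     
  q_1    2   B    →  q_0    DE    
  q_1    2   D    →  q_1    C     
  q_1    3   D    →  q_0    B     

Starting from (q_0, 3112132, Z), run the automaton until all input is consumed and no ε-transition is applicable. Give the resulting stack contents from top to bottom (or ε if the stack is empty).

(q_0, 3112132, Z) ⊢ (q_0, 112132, CDZ) ⊢ (q_0, 12132, ECDZ) ⊢ (q_0, 2132, CECDZ) ⊢ (q_0, 132, BEECDZ) ⊢ (q_0, 32, EECDZ) ⊢ (q_1, 2, DEECDZ) ⊢ (q_1, ε, CEECDZ)
All input consumed in state q_1 with stack CEECDZ.

CEECDZ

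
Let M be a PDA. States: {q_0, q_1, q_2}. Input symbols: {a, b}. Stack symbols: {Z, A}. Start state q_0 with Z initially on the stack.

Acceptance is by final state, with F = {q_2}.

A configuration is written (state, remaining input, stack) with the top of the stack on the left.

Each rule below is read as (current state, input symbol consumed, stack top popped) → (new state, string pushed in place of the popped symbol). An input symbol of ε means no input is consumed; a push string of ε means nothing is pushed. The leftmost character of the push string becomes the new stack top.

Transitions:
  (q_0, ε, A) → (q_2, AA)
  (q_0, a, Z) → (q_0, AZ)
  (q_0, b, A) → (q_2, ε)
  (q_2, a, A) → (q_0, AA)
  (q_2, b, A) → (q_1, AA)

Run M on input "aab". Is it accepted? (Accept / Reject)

Accept

One accepting computation: (q_0, aab, Z) ⊢ (q_0, ab, AZ) ⊢ (q_2, ab, AAZ) ⊢ (q_0, b, AAAZ) ⊢ (q_2, ε, AAZ)
All input consumed and state q_2 ∈ F.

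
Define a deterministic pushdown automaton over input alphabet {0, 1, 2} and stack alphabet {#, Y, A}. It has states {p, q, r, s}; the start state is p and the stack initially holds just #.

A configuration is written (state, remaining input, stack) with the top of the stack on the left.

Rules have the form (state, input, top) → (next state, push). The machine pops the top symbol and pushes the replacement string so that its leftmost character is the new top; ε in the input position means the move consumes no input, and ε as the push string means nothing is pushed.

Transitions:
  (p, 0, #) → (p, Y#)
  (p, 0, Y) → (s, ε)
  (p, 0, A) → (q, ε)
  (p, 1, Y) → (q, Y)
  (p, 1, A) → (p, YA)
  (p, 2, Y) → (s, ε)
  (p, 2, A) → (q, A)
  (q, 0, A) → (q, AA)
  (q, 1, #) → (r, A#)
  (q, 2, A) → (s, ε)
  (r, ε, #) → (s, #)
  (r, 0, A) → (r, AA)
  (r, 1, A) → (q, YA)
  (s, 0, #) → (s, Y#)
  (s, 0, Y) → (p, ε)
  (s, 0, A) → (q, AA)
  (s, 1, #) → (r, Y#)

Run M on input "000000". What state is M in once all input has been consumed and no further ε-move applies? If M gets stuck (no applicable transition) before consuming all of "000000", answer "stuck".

s

(p, 000000, #)
  read 0, top #: go to p, push Y# → (p, 00000, Y#)
  read 0, top Y: go to s, push ε → (s, 0000, #)
  read 0, top #: go to s, push Y# → (s, 000, Y#)
  read 0, top Y: go to p, push ε → (p, 00, #)
  read 0, top #: go to p, push Y# → (p, 0, Y#)
  read 0, top Y: go to s, push ε → (s, ε, #)
All input consumed; M is in state s.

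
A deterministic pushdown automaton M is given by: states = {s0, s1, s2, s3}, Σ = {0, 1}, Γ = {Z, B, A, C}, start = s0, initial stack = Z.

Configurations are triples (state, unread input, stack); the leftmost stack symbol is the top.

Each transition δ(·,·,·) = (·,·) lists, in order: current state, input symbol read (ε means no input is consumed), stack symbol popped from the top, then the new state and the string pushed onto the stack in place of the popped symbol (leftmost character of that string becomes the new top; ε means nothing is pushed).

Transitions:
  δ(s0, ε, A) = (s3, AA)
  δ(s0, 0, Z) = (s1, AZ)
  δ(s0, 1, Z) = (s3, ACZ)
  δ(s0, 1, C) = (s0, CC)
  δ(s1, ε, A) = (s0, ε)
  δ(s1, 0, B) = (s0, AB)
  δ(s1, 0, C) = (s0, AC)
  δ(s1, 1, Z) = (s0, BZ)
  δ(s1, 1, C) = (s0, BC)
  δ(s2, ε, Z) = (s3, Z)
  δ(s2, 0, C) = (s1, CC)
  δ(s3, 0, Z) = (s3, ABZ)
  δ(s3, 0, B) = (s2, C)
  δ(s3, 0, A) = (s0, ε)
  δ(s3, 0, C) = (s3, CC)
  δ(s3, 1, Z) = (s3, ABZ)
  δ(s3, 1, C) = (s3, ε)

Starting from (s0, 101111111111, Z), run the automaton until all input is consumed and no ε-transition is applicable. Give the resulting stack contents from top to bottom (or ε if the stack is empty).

(s0, 101111111111, Z)
  read 1, top Z: go to s3, push ACZ → (s3, 01111111111, ACZ)
  read 0, top A: go to s0, push ε → (s0, 1111111111, CZ)
  read 1, top C: go to s0, push CC → (s0, 111111111, CCZ)
  read 1, top C: go to s0, push CC → (s0, 11111111, CCCZ)
  read 1, top C: go to s0, push CC → (s0, 1111111, CCCCZ)
  read 1, top C: go to s0, push CC → (s0, 111111, CCCCCZ)
  read 1, top C: go to s0, push CC → (s0, 11111, CCCCCCZ)
  read 1, top C: go to s0, push CC → (s0, 1111, CCCCCCCZ)
  read 1, top C: go to s0, push CC → (s0, 111, CCCCCCCCZ)
  read 1, top C: go to s0, push CC → (s0, 11, CCCCCCCCCZ)
  read 1, top C: go to s0, push CC → (s0, 1, CCCCCCCCCCZ)
  read 1, top C: go to s0, push CC → (s0, ε, CCCCCCCCCCCZ)
All input consumed in state s0 with stack CCCCCCCCCCCZ.

CCCCCCCCCCCZ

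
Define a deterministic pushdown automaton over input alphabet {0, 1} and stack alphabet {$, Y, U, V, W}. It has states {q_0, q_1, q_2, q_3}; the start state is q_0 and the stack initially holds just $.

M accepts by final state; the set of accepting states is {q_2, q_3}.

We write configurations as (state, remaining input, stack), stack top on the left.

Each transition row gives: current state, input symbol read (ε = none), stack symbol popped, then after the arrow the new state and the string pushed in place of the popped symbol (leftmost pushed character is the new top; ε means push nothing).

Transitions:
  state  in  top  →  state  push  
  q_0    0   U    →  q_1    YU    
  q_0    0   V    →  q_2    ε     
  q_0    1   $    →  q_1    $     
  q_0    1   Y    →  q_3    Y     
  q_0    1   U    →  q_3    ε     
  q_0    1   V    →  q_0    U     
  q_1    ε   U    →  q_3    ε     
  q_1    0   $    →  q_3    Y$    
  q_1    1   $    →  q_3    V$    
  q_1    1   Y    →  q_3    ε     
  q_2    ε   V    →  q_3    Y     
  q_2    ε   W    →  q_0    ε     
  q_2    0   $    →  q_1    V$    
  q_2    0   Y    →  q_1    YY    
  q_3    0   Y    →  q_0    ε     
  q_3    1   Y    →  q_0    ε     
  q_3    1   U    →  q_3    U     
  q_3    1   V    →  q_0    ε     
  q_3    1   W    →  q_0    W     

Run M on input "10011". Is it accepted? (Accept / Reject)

(q_0, 10011, $)
  read 1, top $: go to q_1, push $ → (q_1, 0011, $)
  read 0, top $: go to q_3, push Y$ → (q_3, 011, Y$)
  read 0, top Y: go to q_0, push ε → (q_0, 11, $)
  read 1, top $: go to q_1, push $ → (q_1, 1, $)
  read 1, top $: go to q_3, push V$ → (q_3, ε, V$)
All input consumed; state q_3 ∈ F.

Accept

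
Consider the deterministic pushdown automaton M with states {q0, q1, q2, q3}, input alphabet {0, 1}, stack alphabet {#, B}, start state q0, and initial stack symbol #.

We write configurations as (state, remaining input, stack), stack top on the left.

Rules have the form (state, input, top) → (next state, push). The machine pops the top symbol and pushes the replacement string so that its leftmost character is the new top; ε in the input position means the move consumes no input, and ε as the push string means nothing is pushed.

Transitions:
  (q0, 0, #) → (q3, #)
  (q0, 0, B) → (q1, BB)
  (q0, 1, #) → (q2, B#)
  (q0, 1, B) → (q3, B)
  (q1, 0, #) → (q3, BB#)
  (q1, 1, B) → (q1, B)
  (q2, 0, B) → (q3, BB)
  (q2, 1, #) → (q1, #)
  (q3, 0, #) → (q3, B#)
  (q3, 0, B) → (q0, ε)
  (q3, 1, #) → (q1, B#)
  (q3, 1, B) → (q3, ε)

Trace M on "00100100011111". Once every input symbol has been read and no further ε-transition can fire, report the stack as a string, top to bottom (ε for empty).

BB#

(q0, 00100100011111, #)
  read 0, top #: go to q3, push # → (q3, 0100100011111, #)
  read 0, top #: go to q3, push B# → (q3, 100100011111, B#)
  read 1, top B: go to q3, push ε → (q3, 00100011111, #)
  read 0, top #: go to q3, push B# → (q3, 0100011111, B#)
  read 0, top B: go to q0, push ε → (q0, 100011111, #)
  read 1, top #: go to q2, push B# → (q2, 00011111, B#)
  read 0, top B: go to q3, push BB → (q3, 0011111, BB#)
  read 0, top B: go to q0, push ε → (q0, 011111, B#)
  read 0, top B: go to q1, push BB → (q1, 11111, BB#)
  read 1, top B: go to q1, push B → (q1, 1111, BB#)
  read 1, top B: go to q1, push B → (q1, 111, BB#)
  read 1, top B: go to q1, push B → (q1, 11, BB#)
  read 1, top B: go to q1, push B → (q1, 1, BB#)
  read 1, top B: go to q1, push B → (q1, ε, BB#)
All input consumed in state q1 with stack BB#.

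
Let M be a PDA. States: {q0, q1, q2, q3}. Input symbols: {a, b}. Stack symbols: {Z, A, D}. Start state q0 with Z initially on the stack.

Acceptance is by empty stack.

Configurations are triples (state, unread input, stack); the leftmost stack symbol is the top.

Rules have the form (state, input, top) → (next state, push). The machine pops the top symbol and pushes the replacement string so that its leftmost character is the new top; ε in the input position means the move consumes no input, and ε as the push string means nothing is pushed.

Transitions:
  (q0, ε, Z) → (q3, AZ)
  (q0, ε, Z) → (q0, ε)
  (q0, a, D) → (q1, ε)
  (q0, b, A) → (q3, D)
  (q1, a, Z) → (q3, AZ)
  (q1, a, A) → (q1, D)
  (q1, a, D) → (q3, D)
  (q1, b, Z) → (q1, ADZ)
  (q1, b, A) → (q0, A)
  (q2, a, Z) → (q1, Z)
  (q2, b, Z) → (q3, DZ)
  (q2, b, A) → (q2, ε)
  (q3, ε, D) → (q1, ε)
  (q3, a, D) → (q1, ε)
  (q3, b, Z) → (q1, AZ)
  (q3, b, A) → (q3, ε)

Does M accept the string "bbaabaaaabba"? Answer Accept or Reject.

No computation consumes all input and empties the stack.

Reject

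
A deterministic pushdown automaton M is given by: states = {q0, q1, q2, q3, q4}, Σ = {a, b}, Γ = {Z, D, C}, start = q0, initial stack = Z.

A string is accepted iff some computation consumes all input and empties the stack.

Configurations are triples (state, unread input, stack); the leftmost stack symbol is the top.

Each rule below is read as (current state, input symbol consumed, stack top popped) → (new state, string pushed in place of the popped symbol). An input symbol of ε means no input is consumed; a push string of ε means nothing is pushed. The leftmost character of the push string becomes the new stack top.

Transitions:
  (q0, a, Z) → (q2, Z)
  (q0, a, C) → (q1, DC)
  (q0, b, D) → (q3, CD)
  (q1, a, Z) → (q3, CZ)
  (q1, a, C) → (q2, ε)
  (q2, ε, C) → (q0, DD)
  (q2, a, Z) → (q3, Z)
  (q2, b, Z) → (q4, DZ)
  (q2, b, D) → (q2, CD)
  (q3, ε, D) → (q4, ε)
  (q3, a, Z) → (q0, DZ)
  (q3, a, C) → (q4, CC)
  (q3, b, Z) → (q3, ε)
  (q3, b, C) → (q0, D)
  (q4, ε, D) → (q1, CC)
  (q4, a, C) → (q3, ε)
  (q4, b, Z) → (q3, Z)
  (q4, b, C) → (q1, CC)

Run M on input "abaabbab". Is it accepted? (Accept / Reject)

Reject

(q0, abaabbab, Z)
  read a, top Z: go to q2, push Z → (q2, baabbab, Z)
  read b, top Z: go to q4, push DZ → (q4, aabbab, DZ)
  ε-move, top D: go to q1, push CC → (q1, aabbab, CCZ)
  read a, top C: go to q2, push ε → (q2, abbab, CZ)
  ε-move, top C: go to q0, push DD → (q0, abbab, DDZ)
No transition applies at (q0, abbab, DDZ); input not fully consumed.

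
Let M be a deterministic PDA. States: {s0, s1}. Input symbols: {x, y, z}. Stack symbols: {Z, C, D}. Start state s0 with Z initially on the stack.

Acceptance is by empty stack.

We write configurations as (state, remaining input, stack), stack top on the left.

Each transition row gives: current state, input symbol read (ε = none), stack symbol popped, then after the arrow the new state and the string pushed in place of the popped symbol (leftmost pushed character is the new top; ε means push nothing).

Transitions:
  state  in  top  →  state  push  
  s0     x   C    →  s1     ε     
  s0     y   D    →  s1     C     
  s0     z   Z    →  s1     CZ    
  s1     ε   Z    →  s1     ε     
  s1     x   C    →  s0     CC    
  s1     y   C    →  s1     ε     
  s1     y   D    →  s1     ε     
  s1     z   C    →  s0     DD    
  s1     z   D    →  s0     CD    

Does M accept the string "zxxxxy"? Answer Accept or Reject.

Accept

(s0, zxxxxy, Z) ⊢ (s1, xxxxy, CZ) ⊢ (s0, xxxy, CCZ) ⊢ (s1, xxy, CZ) ⊢ (s0, xy, CCZ) ⊢ (s1, y, CZ) ⊢ (s1, ε, Z) ⊢ (s1, ε, ε)
All input consumed and the stack is empty.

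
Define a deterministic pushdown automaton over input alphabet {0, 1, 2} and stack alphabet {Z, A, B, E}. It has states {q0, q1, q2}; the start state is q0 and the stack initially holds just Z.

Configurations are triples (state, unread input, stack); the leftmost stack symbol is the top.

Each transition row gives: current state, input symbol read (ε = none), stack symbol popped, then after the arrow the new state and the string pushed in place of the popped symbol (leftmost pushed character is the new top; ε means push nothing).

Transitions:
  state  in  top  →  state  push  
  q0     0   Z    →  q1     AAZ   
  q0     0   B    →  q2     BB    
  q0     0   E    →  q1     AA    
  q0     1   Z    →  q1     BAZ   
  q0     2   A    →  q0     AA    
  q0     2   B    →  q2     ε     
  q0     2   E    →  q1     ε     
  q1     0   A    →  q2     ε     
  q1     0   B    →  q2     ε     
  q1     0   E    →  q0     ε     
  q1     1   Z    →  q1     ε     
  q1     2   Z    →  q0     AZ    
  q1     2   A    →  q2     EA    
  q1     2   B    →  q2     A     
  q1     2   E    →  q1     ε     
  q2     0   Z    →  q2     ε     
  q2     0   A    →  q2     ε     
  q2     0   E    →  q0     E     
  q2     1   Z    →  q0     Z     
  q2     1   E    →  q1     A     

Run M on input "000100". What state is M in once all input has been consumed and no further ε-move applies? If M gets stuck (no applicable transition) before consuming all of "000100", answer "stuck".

q2

(q0, 000100, Z)
  read 0, top Z: go to q1, push AAZ → (q1, 00100, AAZ)
  read 0, top A: go to q2, push ε → (q2, 0100, AZ)
  read 0, top A: go to q2, push ε → (q2, 100, Z)
  read 1, top Z: go to q0, push Z → (q0, 00, Z)
  read 0, top Z: go to q1, push AAZ → (q1, 0, AAZ)
  read 0, top A: go to q2, push ε → (q2, ε, AZ)
All input consumed; M is in state q2.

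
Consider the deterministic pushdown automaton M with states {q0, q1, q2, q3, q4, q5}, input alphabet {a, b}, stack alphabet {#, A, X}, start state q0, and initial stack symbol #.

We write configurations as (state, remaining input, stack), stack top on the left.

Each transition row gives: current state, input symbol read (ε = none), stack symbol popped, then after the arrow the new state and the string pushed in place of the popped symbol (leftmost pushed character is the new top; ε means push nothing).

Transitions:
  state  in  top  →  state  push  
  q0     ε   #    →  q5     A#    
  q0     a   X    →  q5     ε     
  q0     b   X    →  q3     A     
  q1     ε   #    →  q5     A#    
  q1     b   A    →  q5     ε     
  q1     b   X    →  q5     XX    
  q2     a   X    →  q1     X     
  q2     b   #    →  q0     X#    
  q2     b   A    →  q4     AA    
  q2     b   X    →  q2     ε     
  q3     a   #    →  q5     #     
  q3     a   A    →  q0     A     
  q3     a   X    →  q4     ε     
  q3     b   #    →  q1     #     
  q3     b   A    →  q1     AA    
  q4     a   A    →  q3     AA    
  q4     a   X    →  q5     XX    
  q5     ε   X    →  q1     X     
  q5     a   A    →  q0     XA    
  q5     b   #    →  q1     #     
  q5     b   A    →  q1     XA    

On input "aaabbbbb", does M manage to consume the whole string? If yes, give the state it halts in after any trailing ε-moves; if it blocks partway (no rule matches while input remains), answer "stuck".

q1

(q0, aaabbbbb, #) ⊢ (q5, aaabbbbb, A#) ⊢ (q0, aabbbbb, XA#) ⊢ (q5, abbbbb, A#) ⊢ (q0, bbbbb, XA#) ⊢ (q3, bbbb, AA#) ⊢ (q1, bbb, AAA#) ⊢ (q5, bb, AA#) ⊢ (q1, b, XAA#) ⊢ (q5, ε, XXAA#) ⊢ (q1, ε, XXAA#)
All input consumed; M is in state q1.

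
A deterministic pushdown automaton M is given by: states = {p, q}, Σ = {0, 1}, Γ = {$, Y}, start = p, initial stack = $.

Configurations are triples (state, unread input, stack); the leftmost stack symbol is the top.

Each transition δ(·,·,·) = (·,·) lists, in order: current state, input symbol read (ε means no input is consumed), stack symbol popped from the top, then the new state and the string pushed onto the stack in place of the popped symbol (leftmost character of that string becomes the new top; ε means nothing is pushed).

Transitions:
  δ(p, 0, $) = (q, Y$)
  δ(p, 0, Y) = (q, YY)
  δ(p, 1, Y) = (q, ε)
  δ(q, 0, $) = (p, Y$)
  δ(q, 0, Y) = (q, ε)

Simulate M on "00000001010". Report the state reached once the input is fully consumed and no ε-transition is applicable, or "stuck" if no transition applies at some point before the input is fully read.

p

(p, 00000001010, $)
  read 0, top $: go to q, push Y$ → (q, 0000001010, Y$)
  read 0, top Y: go to q, push ε → (q, 000001010, $)
  read 0, top $: go to p, push Y$ → (p, 00001010, Y$)
  read 0, top Y: go to q, push YY → (q, 0001010, YY$)
  read 0, top Y: go to q, push ε → (q, 001010, Y$)
  read 0, top Y: go to q, push ε → (q, 01010, $)
  read 0, top $: go to p, push Y$ → (p, 1010, Y$)
  read 1, top Y: go to q, push ε → (q, 010, $)
  read 0, top $: go to p, push Y$ → (p, 10, Y$)
  read 1, top Y: go to q, push ε → (q, 0, $)
  read 0, top $: go to p, push Y$ → (p, ε, Y$)
All input consumed; M is in state p.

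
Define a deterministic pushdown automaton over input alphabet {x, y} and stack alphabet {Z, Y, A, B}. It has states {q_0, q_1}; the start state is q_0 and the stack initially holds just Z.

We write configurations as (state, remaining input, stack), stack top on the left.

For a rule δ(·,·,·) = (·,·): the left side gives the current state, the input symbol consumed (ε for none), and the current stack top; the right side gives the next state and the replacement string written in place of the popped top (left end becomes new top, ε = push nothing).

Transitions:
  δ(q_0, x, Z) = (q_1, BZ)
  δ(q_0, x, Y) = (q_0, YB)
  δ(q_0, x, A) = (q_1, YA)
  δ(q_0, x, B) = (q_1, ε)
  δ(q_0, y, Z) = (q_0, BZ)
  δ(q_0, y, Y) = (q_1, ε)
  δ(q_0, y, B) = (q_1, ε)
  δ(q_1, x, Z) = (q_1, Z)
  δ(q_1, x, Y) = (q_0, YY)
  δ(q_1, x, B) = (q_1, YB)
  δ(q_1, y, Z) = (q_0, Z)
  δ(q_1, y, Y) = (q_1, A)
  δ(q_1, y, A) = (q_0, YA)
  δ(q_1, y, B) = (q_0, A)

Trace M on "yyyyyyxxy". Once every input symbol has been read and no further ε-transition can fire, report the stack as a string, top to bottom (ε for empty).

ABZ

(q_0, yyyyyyxxy, Z)
  read y, top Z: go to q_0, push BZ → (q_0, yyyyyxxy, BZ)
  read y, top B: go to q_1, push ε → (q_1, yyyyxxy, Z)
  read y, top Z: go to q_0, push Z → (q_0, yyyxxy, Z)
  read y, top Z: go to q_0, push BZ → (q_0, yyxxy, BZ)
  read y, top B: go to q_1, push ε → (q_1, yxxy, Z)
  read y, top Z: go to q_0, push Z → (q_0, xxy, Z)
  read x, top Z: go to q_1, push BZ → (q_1, xy, BZ)
  read x, top B: go to q_1, push YB → (q_1, y, YBZ)
  read y, top Y: go to q_1, push A → (q_1, ε, ABZ)
All input consumed in state q_1 with stack ABZ.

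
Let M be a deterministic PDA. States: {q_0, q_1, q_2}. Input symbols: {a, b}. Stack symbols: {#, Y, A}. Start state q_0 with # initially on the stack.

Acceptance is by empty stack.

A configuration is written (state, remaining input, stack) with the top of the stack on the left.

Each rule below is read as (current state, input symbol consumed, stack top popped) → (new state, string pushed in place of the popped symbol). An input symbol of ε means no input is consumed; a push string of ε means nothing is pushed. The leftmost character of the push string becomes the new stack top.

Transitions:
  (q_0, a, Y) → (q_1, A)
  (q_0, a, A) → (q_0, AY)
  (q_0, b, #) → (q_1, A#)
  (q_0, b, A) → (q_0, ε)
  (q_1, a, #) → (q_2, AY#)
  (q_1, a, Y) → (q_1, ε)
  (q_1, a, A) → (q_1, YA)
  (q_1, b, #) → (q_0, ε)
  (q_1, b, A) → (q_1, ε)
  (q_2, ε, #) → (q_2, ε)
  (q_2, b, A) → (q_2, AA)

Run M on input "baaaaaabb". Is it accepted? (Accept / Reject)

Accept

(q_0, baaaaaabb, #)
  read b, top #: go to q_1, push A# → (q_1, aaaaaabb, A#)
  read a, top A: go to q_1, push YA → (q_1, aaaaabb, YA#)
  read a, top Y: go to q_1, push ε → (q_1, aaaabb, A#)
  read a, top A: go to q_1, push YA → (q_1, aaabb, YA#)
  read a, top Y: go to q_1, push ε → (q_1, aabb, A#)
  read a, top A: go to q_1, push YA → (q_1, abb, YA#)
  read a, top Y: go to q_1, push ε → (q_1, bb, A#)
  read b, top A: go to q_1, push ε → (q_1, b, #)
  read b, top #: go to q_0, push ε → (q_0, ε, ε)
All input consumed and the stack is empty.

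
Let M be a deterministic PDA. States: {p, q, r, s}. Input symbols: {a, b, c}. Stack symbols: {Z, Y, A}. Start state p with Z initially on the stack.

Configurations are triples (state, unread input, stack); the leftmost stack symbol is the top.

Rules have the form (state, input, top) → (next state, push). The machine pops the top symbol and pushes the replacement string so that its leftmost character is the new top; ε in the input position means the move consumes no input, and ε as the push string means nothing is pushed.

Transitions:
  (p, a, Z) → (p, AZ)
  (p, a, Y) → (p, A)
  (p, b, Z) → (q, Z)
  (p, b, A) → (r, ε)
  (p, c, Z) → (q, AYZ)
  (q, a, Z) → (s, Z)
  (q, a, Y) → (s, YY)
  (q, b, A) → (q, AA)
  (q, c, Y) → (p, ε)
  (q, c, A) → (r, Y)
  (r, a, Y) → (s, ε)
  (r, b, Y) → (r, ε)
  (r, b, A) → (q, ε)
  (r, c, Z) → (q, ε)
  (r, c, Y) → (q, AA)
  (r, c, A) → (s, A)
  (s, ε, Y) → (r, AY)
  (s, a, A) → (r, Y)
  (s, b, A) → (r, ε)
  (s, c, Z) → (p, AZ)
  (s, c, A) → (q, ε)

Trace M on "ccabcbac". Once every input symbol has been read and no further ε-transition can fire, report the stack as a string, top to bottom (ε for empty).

(p, ccabcbac, Z) ⊢ (q, cabcbac, AYZ) ⊢ (r, abcbac, YYZ) ⊢ (s, bcbac, YZ) ⊢ (r, bcbac, AYZ) ⊢ (q, cbac, YZ) ⊢ (p, bac, Z) ⊢ (q, ac, Z) ⊢ (s, c, Z) ⊢ (p, ε, AZ)
All input consumed in state p with stack AZ.

AZ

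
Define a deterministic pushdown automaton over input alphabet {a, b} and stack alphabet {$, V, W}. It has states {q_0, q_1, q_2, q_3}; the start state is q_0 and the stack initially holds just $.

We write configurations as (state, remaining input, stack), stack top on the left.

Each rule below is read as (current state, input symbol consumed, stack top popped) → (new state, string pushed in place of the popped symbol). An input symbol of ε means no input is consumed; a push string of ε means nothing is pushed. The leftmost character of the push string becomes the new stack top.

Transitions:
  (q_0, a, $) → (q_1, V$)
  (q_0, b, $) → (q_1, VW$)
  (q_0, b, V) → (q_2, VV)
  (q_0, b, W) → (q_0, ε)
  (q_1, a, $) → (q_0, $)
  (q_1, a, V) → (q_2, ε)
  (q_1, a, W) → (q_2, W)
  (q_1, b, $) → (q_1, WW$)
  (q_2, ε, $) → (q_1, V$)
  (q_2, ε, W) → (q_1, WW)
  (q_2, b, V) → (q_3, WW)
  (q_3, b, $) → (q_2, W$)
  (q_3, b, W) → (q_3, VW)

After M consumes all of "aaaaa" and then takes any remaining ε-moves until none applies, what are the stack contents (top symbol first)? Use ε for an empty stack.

(q_0, aaaaa, $)
  read a, top $: go to q_1, push V$ → (q_1, aaaa, V$)
  read a, top V: go to q_2, push ε → (q_2, aaa, $)
  ε-move, top $: go to q_1, push V$ → (q_1, aaa, V$)
  read a, top V: go to q_2, push ε → (q_2, aa, $)
  ε-move, top $: go to q_1, push V$ → (q_1, aa, V$)
  read a, top V: go to q_2, push ε → (q_2, a, $)
  ε-move, top $: go to q_1, push V$ → (q_1, a, V$)
  read a, top V: go to q_2, push ε → (q_2, ε, $)
  ε-move, top $: go to q_1, push V$ → (q_1, ε, V$)
All input consumed in state q_1 with stack V$.

V$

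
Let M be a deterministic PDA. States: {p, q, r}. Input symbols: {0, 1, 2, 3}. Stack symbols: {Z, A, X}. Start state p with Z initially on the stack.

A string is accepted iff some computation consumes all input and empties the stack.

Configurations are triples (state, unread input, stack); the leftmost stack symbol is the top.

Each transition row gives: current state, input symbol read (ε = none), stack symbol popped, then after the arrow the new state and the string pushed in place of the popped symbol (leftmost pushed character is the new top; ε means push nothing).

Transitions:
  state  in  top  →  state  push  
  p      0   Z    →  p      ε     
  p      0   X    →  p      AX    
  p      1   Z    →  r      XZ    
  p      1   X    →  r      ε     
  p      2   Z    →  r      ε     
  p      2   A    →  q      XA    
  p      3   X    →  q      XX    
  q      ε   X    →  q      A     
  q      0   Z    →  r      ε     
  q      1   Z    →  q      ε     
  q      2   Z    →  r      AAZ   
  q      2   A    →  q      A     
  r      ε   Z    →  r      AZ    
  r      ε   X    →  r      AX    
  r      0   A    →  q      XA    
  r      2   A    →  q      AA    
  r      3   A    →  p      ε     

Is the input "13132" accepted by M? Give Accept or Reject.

(p, 13132, Z) ⊢ (r, 3132, XZ) ⊢ (r, 3132, AXZ) ⊢ (p, 132, XZ) ⊢ (r, 32, Z) ⊢ (r, 32, AZ) ⊢ (p, 2, Z) ⊢ (r, ε, ε)
All input consumed and the stack is empty.

Accept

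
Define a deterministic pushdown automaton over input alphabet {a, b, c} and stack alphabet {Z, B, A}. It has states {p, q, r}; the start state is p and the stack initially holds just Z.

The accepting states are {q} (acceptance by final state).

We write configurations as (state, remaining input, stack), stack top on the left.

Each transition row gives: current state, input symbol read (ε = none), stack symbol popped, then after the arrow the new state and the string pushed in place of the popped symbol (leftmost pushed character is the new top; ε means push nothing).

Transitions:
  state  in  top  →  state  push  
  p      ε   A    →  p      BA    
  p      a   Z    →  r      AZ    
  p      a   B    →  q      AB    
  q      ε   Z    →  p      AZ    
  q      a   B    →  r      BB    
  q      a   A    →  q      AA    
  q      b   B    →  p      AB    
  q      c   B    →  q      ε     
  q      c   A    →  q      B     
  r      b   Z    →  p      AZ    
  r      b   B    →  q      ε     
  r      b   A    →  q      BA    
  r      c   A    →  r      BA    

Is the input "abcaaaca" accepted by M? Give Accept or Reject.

Reject

(p, abcaaaca, Z) ⊢ (r, bcaaaca, AZ) ⊢ (q, caaaca, BAZ) ⊢ (q, aaaca, AZ) ⊢ (q, aaca, AAZ) ⊢ (q, aca, AAAZ) ⊢ (q, ca, AAAAZ) ⊢ (q, a, BAAAZ) ⊢ (r, ε, BBAAAZ)
All input consumed; state r ∉ F and no further ε-move applies.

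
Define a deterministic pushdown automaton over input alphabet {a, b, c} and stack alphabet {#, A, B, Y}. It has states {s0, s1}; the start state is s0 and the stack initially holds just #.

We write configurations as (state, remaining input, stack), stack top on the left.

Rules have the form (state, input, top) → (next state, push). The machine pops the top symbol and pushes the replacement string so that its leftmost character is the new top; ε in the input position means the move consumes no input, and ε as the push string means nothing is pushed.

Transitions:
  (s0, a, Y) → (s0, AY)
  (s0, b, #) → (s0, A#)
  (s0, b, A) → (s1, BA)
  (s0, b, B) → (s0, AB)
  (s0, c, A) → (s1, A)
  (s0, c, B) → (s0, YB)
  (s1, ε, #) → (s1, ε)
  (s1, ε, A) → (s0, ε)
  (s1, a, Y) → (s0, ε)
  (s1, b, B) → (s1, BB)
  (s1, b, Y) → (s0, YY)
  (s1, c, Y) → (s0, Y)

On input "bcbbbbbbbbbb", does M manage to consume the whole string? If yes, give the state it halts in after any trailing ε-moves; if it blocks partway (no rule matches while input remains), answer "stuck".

(s0, bcbbbbbbbbbb, #)
  read b, top #: go to s0, push A# → (s0, cbbbbbbbbbb, A#)
  read c, top A: go to s1, push A → (s1, bbbbbbbbbb, A#)
  ε-move, top A: go to s0, push ε → (s0, bbbbbbbbbb, #)
  read b, top #: go to s0, push A# → (s0, bbbbbbbbb, A#)
  read b, top A: go to s1, push BA → (s1, bbbbbbbb, BA#)
  read b, top B: go to s1, push BB → (s1, bbbbbbb, BBA#)
  read b, top B: go to s1, push BB → (s1, bbbbbb, BBBA#)
  read b, top B: go to s1, push BB → (s1, bbbbb, BBBBA#)
  read b, top B: go to s1, push BB → (s1, bbbb, BBBBBA#)
  read b, top B: go to s1, push BB → (s1, bbb, BBBBBBA#)
  read b, top B: go to s1, push BB → (s1, bb, BBBBBBBA#)
  read b, top B: go to s1, push BB → (s1, b, BBBBBBBBA#)
  read b, top B: go to s1, push BB → (s1, ε, BBBBBBBBBA#)
All input consumed; M is in state s1.

s1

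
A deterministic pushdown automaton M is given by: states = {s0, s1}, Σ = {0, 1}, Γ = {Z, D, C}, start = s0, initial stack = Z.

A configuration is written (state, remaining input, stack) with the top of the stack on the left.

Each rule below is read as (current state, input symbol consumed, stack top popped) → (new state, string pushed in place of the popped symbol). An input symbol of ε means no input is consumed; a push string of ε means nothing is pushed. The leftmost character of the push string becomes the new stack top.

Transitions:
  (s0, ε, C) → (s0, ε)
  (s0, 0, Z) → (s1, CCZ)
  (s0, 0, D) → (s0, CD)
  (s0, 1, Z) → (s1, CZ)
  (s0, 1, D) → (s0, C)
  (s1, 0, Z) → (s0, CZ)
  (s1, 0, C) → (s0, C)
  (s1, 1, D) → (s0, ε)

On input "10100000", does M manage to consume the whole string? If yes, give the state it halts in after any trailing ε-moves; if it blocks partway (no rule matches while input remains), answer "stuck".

(s0, 10100000, Z)
  read 1, top Z: go to s1, push CZ → (s1, 0100000, CZ)
  read 0, top C: go to s0, push C → (s0, 100000, CZ)
  ε-move, top C: go to s0, push ε → (s0, 100000, Z)
  read 1, top Z: go to s1, push CZ → (s1, 00000, CZ)
  read 0, top C: go to s0, push C → (s0, 0000, CZ)
  ε-move, top C: go to s0, push ε → (s0, 0000, Z)
  read 0, top Z: go to s1, push CCZ → (s1, 000, CCZ)
  read 0, top C: go to s0, push C → (s0, 00, CCZ)
  ε-move, top C: go to s0, push ε → (s0, 00, CZ)
  ε-move, top C: go to s0, push ε → (s0, 00, Z)
  read 0, top Z: go to s1, push CCZ → (s1, 0, CCZ)
  read 0, top C: go to s0, push C → (s0, ε, CCZ)
  ε-move, top C: go to s0, push ε → (s0, ε, CZ)
  ε-move, top C: go to s0, push ε → (s0, ε, Z)
All input consumed; M is in state s0.

s0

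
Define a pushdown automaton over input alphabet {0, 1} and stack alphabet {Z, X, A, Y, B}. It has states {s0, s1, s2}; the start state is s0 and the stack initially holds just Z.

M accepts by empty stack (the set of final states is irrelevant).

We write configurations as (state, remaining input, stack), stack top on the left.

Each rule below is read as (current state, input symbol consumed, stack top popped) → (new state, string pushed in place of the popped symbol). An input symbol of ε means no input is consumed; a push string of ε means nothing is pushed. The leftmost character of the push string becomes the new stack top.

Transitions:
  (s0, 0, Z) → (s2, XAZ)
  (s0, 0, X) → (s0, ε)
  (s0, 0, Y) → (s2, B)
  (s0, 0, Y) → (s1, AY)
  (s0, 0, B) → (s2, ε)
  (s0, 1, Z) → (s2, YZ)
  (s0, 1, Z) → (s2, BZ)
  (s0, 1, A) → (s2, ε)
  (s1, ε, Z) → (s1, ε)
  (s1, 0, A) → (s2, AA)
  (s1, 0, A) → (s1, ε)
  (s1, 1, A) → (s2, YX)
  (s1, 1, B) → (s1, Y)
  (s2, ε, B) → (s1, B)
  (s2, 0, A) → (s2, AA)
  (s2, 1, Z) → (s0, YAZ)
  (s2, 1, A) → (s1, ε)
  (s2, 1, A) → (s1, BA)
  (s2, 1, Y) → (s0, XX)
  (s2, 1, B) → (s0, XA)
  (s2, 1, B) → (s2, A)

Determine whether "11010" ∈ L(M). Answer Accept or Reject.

One accepting computation: (s0, 11010, Z) ⊢ (s2, 1010, BZ) ⊢ (s2, 010, AZ) ⊢ (s2, 10, AAZ) ⊢ (s1, 0, AZ) ⊢ (s1, ε, Z) ⊢ (s1, ε, ε)
All input consumed and the stack is empty.

Accept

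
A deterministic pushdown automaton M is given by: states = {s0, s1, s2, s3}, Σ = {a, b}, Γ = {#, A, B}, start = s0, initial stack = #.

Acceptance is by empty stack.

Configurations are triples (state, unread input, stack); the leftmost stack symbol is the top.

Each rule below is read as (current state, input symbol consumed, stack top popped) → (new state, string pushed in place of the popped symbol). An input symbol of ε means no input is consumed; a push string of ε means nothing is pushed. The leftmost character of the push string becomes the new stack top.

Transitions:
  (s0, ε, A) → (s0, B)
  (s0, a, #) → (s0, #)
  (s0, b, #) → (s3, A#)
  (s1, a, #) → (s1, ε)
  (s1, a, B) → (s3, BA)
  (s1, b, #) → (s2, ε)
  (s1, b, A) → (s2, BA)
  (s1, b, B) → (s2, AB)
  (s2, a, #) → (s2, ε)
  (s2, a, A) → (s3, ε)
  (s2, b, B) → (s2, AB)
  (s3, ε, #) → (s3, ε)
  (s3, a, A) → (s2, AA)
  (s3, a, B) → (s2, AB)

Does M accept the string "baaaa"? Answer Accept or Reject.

(s0, baaaa, #)
  read b, top #: go to s3, push A# → (s3, aaaa, A#)
  read a, top A: go to s2, push AA → (s2, aaa, AA#)
  read a, top A: go to s3, push ε → (s3, aa, A#)
  read a, top A: go to s2, push AA → (s2, a, AA#)
  read a, top A: go to s3, push ε → (s3, ε, A#)
All input consumed; stack is A#, not empty, and no further ε-move applies.

Reject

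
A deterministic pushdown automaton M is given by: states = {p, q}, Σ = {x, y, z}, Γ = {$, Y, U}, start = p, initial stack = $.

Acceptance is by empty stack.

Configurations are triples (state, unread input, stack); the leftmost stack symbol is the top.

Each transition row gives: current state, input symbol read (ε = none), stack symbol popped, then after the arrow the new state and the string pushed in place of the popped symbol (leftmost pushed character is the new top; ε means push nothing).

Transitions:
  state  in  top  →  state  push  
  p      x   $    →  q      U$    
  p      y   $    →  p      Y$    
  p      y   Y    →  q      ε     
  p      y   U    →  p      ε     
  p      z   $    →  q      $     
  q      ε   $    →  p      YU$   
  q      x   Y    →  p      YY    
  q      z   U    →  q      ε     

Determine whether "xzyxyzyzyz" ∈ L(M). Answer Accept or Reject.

(p, xzyxyzyzyz, $)
  read x, top $: go to q, push U$ → (q, zyxyzyzyz, U$)
  read z, top U: go to q, push ε → (q, yxyzyzyz, $)
  ε-move, top $: go to p, push YU$ → (p, yxyzyzyz, YU$)
  read y, top Y: go to q, push ε → (q, xyzyzyz, U$)
No transition applies at (q, xyzyzyz, U$); input not fully consumed.

Reject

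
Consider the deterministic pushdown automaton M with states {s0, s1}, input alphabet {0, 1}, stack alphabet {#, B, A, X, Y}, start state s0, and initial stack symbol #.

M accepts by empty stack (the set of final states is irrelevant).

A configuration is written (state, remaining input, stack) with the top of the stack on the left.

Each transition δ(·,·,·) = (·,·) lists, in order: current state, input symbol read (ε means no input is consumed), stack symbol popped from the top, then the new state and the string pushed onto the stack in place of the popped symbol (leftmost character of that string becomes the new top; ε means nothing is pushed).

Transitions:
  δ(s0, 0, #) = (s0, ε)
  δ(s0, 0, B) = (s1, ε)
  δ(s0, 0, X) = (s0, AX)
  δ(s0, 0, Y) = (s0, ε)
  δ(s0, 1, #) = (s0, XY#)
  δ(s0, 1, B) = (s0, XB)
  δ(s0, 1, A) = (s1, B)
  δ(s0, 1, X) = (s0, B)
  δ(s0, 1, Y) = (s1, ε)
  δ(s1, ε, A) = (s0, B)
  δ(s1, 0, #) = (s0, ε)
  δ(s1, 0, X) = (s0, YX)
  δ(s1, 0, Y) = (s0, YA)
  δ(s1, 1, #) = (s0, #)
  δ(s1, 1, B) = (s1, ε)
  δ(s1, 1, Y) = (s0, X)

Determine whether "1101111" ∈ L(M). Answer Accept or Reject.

(s0, 1101111, #)
  read 1, top #: go to s0, push XY# → (s0, 101111, XY#)
  read 1, top X: go to s0, push B → (s0, 01111, BY#)
  read 0, top B: go to s1, push ε → (s1, 1111, Y#)
  read 1, top Y: go to s0, push X → (s0, 111, X#)
  read 1, top X: go to s0, push B → (s0, 11, B#)
  read 1, top B: go to s0, push XB → (s0, 1, XB#)
  read 1, top X: go to s0, push B → (s0, ε, BB#)
All input consumed; stack is BB#, not empty, and no further ε-move applies.

Reject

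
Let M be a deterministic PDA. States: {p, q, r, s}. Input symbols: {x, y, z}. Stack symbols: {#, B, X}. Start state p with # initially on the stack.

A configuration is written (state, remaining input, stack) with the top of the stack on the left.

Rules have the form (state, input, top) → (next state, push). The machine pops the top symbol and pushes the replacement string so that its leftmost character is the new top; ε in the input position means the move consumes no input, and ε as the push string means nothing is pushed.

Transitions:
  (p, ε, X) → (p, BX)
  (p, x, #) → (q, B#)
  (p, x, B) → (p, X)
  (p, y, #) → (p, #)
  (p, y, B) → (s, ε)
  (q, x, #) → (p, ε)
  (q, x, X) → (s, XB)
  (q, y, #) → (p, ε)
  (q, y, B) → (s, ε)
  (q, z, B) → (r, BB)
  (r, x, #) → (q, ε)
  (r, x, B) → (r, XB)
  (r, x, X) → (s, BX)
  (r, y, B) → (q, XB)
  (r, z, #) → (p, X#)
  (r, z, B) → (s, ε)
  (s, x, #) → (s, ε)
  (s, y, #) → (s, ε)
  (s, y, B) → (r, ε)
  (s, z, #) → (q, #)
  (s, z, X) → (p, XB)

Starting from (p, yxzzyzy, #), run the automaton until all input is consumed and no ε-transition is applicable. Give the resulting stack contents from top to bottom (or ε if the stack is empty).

(p, yxzzyzy, #) ⊢ (p, xzzyzy, #) ⊢ (q, zzyzy, B#) ⊢ (r, zyzy, BB#) ⊢ (s, yzy, B#) ⊢ (r, zy, #) ⊢ (p, y, X#) ⊢ (p, y, BX#) ⊢ (s, ε, X#)
All input consumed in state s with stack X#.

X#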